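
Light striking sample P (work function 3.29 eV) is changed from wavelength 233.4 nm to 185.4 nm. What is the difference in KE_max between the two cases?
1.3753 eV

Using Einstein's equation: KE_max = hc/λ - φ

For λ₁ = 233.4 nm:
KE₁ = hc/λ₁ - φ = 5.3121 - 3.29 = 2.0221 eV

For λ₂ = 185.4 nm:
KE₂ = hc/λ₂ - φ = 6.6874 - 3.29 = 3.3974 eV

Change in KE:
ΔKE = KE₂ - KE₁ = 3.3974 - 2.0221 = 1.3753 eV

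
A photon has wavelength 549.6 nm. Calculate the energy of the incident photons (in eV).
2.2559 eV

Using E = hf = hc/λ:

E = hc/λ = (6.626×10⁻³⁴ J·s)(3×10⁸ m/s) / (549.6×10⁻⁹ m)
E = 2.2559 eV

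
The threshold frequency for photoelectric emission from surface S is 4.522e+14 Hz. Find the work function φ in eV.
1.87 eV

At the threshold frequency, photon energy equals work function:
φ = hf₀

Calculating:
φ = (6.626×10⁻³⁴ J·s)(4.522e+14 Hz)
φ = 1.87 eV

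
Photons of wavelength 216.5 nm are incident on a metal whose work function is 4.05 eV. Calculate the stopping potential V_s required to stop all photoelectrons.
1.6768 V

The stopping potential V_s satisfies: eV_s = KE_max

First, find KE_max using Einstein's equation:
E_photon = hc/λ = 5.7268 eV
KE_max = E_photon - φ = 5.7268 - 4.05 = 1.6768 eV

Since eV_s = KE_max:
V_s = KE_max/e = 1.6768 V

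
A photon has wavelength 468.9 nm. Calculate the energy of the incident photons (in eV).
2.6442 eV

Using E = hf = hc/λ:

E = hc/λ = (6.626×10⁻³⁴ J·s)(3×10⁸ m/s) / (468.9×10⁻⁹ m)
E = 2.6442 eV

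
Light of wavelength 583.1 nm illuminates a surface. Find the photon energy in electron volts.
2.1263 eV

Using E = hf = hc/λ:

E = hc/λ = (6.626×10⁻³⁴ J·s)(3×10⁸ m/s) / (583.1×10⁻⁹ m)
E = 2.1263 eV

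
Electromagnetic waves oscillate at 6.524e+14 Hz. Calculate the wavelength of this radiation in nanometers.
459.52 nm

Using the wave equation: c = fλ

Solving for wavelength:
λ = c/f = (3×10⁸ m/s) / (6.524e+14 Hz)
λ = 459.52 nm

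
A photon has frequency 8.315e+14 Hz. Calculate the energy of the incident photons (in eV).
3.4388 eV

Using E = hf:

E = hf = (6.626×10⁻³⁴ J·s)(8.315e+14 Hz)
E = 3.4388 eV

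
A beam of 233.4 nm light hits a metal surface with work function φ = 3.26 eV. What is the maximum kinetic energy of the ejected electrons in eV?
2.0521 eV

Using Einstein's photoelectric equation: KE_max = hf - φ = hc/λ - φ

First, calculate the photon energy:
E_photon = hc/λ = (6.626×10⁻³⁴ J·s)(3×10⁸ m/s) / (233.4×10⁻⁹ m)
E_photon = 5.3121 eV

Then, the maximum kinetic energy:
KE_max = E_photon - φ = 5.3121 eV - 3.26 eV = 2.0521 eV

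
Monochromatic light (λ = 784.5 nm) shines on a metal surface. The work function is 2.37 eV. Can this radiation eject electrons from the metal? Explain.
No

For photoemission, the photon energy must exceed the work function.

Photon energy: E = hc/λ = 1.5804 eV
Work function: φ = 2.37 eV

Since E_photon (1.5804 eV) < φ (2.37 eV), photoemission will NOT occur.
The threshold wavelength is λ₀ = hc/φ = 523.1 nm.
Since 784.5 nm > 523.1 nm, the photons lack sufficient energy.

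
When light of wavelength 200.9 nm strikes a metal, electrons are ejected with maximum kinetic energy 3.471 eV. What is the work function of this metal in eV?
2.70 eV

From Einstein's photoelectric equation: KE_max = hf - φ = hc/λ - φ

Rearranging for φ:
φ = hc/λ - KE_max

Calculate photon energy:
E_photon = hc/λ = 6.1714 eV

Therefore:
φ = 6.1714 - 3.471 = 2.70 eV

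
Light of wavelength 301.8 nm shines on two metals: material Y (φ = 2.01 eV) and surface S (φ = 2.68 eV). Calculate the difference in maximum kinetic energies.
0.6700 eV

Using KE_max = hc/λ - φ for each metal:

Photon energy: E = hc/λ = 4.1082 eV

For material Y (φ₁ = 2.01 eV):
KE₁ = E - φ₁ = 4.1082 - 2.01 = 2.0982 eV

For surface S (φ₂ = 2.68 eV):
KE₂ = E - φ₂ = 4.1082 - 2.68 = 1.4282 eV

Difference:
ΔKE = KE₁ - KE₂ = 2.0982 - 1.4282 = 0.6700 eV

Note: The difference equals the difference in work functions: 2.68 - 2.01 = 0.67 eV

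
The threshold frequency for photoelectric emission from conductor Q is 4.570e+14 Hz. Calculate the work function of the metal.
1.89 eV

At the threshold frequency, photon energy equals work function:
φ = hf₀

Calculating:
φ = (6.626×10⁻³⁴ J·s)(4.570e+14 Hz)
φ = 1.89 eV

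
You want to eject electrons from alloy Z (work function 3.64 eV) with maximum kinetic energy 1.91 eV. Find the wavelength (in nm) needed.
223.39 nm

From Einstein's equation: KE_max = hc/λ - φ

Rearranging for λ:
hc/λ = KE_max + φ
λ = hc/(KE_max + φ)

Required photon energy:
E_photon = KE_max + φ = 1.91 + 3.64 = 5.55 eV

Required wavelength:
λ = hc/E_photon = (6.626×10⁻³⁴)(3×10⁸) / (5.55 × 1.602×10⁻¹⁹)
λ = 223.39 nm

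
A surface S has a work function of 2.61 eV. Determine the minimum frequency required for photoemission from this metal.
6.3110e+14 Hz

The threshold frequency is when the photon energy equals the work function:
hf₀ = φ

Solving for f₀:
f₀ = φ/h = (2.61 eV × 1.602×10⁻¹⁹ J/eV) / (6.626×10⁻³⁴ J·s)
f₀ = 6.3110e+14 Hz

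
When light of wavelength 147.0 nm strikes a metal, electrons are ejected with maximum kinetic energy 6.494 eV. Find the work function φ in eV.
1.94 eV

From Einstein's photoelectric equation: KE_max = hf - φ = hc/λ - φ

Rearranging for φ:
φ = hc/λ - KE_max

Calculate photon energy:
E_photon = hc/λ = 8.4343 eV

Therefore:
φ = 8.4343 - 6.494 = 1.94 eV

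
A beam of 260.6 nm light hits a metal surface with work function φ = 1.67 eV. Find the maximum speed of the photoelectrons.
1.0422e+06 m/s

First, find the maximum kinetic energy:
E_photon = hc/λ = 4.7576 eV
KE_max = E_photon - φ = 4.7576 - 1.67 = 3.0876 eV

Convert to Joules: KE_max = 3.0876 × 1.602×10⁻¹⁹ J = 4.9470e-19 J

Then use KE = ½mv² to find velocity:
v = √(2·KE/m) = √(2 × 4.9470e-19 J / 9.109e-31 kg)
v = 1.0422e+06 m/s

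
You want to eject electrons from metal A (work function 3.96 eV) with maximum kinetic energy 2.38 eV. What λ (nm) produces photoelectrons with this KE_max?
195.56 nm

From Einstein's equation: KE_max = hc/λ - φ

Rearranging for λ:
hc/λ = KE_max + φ
λ = hc/(KE_max + φ)

Required photon energy:
E_photon = KE_max + φ = 2.38 + 3.96 = 6.34 eV

Required wavelength:
λ = hc/E_photon = (6.626×10⁻³⁴)(3×10⁸) / (6.34 × 1.602×10⁻¹⁹)
λ = 195.56 nm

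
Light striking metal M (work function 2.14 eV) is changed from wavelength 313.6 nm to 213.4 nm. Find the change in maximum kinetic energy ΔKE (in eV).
1.8564 eV

Using Einstein's equation: KE_max = hc/λ - φ

For λ₁ = 313.6 nm:
KE₁ = hc/λ₁ - φ = 3.9536 - 2.14 = 1.8136 eV

For λ₂ = 213.4 nm:
KE₂ = hc/λ₂ - φ = 5.8099 - 2.14 = 3.6699 eV

Change in KE:
ΔKE = KE₂ - KE₁ = 3.6699 - 1.8136 = 1.8564 eV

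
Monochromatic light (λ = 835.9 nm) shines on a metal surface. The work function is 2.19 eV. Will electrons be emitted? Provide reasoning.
No

For photoemission, the photon energy must exceed the work function.

Photon energy: E = hc/λ = 1.4832 eV
Work function: φ = 2.19 eV

Since E_photon (1.4832 eV) < φ (2.19 eV), photoemission will NOT occur.
The threshold wavelength is λ₀ = hc/φ = 566.1 nm.
Since 835.9 nm > 566.1 nm, the photons lack sufficient energy.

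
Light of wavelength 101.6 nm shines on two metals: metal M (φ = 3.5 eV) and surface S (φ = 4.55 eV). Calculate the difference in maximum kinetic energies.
1.0500 eV

Using KE_max = hc/λ - φ for each metal:

Photon energy: E = hc/λ = 12.2032 eV

For metal M (φ₁ = 3.5 eV):
KE₁ = E - φ₁ = 12.2032 - 3.5 = 8.7032 eV

For surface S (φ₂ = 4.55 eV):
KE₂ = E - φ₂ = 12.2032 - 4.55 = 7.6532 eV

Difference:
ΔKE = KE₁ - KE₂ = 8.7032 - 7.6532 = 1.0500 eV

Note: The difference equals the difference in work functions: 4.55 - 3.5 = 1.05 eV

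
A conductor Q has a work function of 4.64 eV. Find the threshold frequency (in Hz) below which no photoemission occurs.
1.1219e+15 Hz

The threshold frequency is when the photon energy equals the work function:
hf₀ = φ

Solving for f₀:
f₀ = φ/h = (4.64 eV × 1.602×10⁻¹⁹ J/eV) / (6.626×10⁻³⁴ J·s)
f₀ = 1.1219e+15 Hz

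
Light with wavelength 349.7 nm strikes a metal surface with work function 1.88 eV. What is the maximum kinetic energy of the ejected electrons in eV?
1.6654 eV

Using Einstein's photoelectric equation: KE_max = hf - φ = hc/λ - φ

First, calculate the photon energy:
E_photon = hc/λ = (6.626×10⁻³⁴ J·s)(3×10⁸ m/s) / (349.7×10⁻⁹ m)
E_photon = 3.5454 eV

Then, the maximum kinetic energy:
KE_max = E_photon - φ = 3.5454 eV - 1.88 eV = 1.6654 eV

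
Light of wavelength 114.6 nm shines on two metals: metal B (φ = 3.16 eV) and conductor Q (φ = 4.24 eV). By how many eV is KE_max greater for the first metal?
1.0800 eV

Using KE_max = hc/λ - φ for each metal:

Photon energy: E = hc/λ = 10.8189 eV

For metal B (φ₁ = 3.16 eV):
KE₁ = E - φ₁ = 10.8189 - 3.16 = 7.6589 eV

For conductor Q (φ₂ = 4.24 eV):
KE₂ = E - φ₂ = 10.8189 - 4.24 = 6.5789 eV

Difference:
ΔKE = KE₁ - KE₂ = 7.6589 - 6.5789 = 1.0800 eV

Note: The difference equals the difference in work functions: 4.24 - 3.16 = 1.08 eV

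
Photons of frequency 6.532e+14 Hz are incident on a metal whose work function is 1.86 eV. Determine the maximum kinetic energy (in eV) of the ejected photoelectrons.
0.8414 eV

Using Einstein's photoelectric equation: KE_max = hf - φ

First, calculate the photon energy:
E_photon = hf = (6.626×10⁻³⁴ J·s)(6.532e+14 Hz)
E_photon = 2.7014 eV

Then, the maximum kinetic energy:
KE_max = E_photon - φ = 2.7014 eV - 1.86 eV = 0.8414 eV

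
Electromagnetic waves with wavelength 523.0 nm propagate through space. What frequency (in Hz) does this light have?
5.7322e+14 Hz

Using the wave equation: c = fλ

Solving for frequency:
f = c/λ = (3×10⁸ m/s) / (523.0×10⁻⁹ m)
f = 5.7322e+14 Hz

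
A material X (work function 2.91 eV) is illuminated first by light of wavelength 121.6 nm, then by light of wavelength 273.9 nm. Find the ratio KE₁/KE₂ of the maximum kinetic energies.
4.5070

Using Einstein's equation: KE_max = hc/λ - φ

For λ₁ = 121.6 nm:
E₁ = hc/λ₁ = 10.1961 eV
KE₁ = E₁ - φ = 10.1961 - 2.91 = 7.2861 eV

For λ₂ = 273.9 nm:
E₂ = hc/λ₂ = 4.5266 eV
KE₂ = E₂ - φ = 4.5266 - 2.91 = 1.6166 eV

Ratio: KE₁/KE₂ = 7.2861/1.6166 = 4.5070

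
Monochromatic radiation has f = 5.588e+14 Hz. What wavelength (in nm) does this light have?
536.49 nm

Using the wave equation: c = fλ

Solving for wavelength:
λ = c/f = (3×10⁸ m/s) / (5.588e+14 Hz)
λ = 536.49 nm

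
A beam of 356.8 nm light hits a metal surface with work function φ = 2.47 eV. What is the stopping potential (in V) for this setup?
1.0049 V

The stopping potential V_s satisfies: eV_s = KE_max

First, find KE_max using Einstein's equation:
E_photon = hc/λ = 3.4749 eV
KE_max = E_photon - φ = 3.4749 - 2.47 = 1.0049 eV

Since eV_s = KE_max:
V_s = KE_max/e = 1.0049 V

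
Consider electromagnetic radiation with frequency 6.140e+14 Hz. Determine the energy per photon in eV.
2.5393 eV

Using E = hf:

E = hf = (6.626×10⁻³⁴ J·s)(6.140e+14 Hz)
E = 2.5393 eV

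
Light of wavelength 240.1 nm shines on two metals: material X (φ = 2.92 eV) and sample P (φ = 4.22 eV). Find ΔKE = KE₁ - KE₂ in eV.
1.3000 eV

Using KE_max = hc/λ - φ for each metal:

Photon energy: E = hc/λ = 5.1639 eV

For material X (φ₁ = 2.92 eV):
KE₁ = E - φ₁ = 5.1639 - 2.92 = 2.2439 eV

For sample P (φ₂ = 4.22 eV):
KE₂ = E - φ₂ = 5.1639 - 4.22 = 0.9439 eV

Difference:
ΔKE = KE₁ - KE₂ = 2.2439 - 0.9439 = 1.3000 eV

Note: The difference equals the difference in work functions: 4.22 - 2.92 = 1.30 eV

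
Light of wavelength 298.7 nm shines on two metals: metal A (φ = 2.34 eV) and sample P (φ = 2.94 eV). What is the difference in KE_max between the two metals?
0.6000 eV

Using KE_max = hc/λ - φ for each metal:

Photon energy: E = hc/λ = 4.1508 eV

For metal A (φ₁ = 2.34 eV):
KE₁ = E - φ₁ = 4.1508 - 2.34 = 1.8108 eV

For sample P (φ₂ = 2.94 eV):
KE₂ = E - φ₂ = 4.1508 - 2.94 = 1.2108 eV

Difference:
ΔKE = KE₁ - KE₂ = 1.8108 - 1.2108 = 0.6000 eV

Note: The difference equals the difference in work functions: 2.94 - 2.34 = 0.60 eV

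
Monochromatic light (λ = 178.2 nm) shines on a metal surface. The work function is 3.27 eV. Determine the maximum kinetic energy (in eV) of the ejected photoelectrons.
3.6876 eV

Using Einstein's photoelectric equation: KE_max = hf - φ = hc/λ - φ

First, calculate the photon energy:
E_photon = hc/λ = (6.626×10⁻³⁴ J·s)(3×10⁸ m/s) / (178.2×10⁻⁹ m)
E_photon = 6.9576 eV

Then, the maximum kinetic energy:
KE_max = E_photon - φ = 6.9576 eV - 3.27 eV = 3.6876 eV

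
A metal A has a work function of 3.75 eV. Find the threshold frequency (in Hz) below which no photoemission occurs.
9.0675e+14 Hz

The threshold frequency is when the photon energy equals the work function:
hf₀ = φ

Solving for f₀:
f₀ = φ/h = (3.75 eV × 1.602×10⁻¹⁹ J/eV) / (6.626×10⁻³⁴ J·s)
f₀ = 9.0675e+14 Hz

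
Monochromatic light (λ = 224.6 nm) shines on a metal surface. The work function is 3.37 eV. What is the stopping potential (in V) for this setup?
2.1502 V

The stopping potential V_s satisfies: eV_s = KE_max

First, find KE_max using Einstein's equation:
E_photon = hc/λ = 5.5202 eV
KE_max = E_photon - φ = 5.5202 - 3.37 = 2.1502 eV

Since eV_s = KE_max:
V_s = KE_max/e = 2.1502 V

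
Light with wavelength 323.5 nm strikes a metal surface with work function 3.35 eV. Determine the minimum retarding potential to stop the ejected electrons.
0.4826 V

The stopping potential V_s satisfies: eV_s = KE_max

First, find KE_max using Einstein's equation:
E_photon = hc/λ = 3.8326 eV
KE_max = E_photon - φ = 3.8326 - 3.35 = 0.4826 eV

Since eV_s = KE_max:
V_s = KE_max/e = 0.4826 V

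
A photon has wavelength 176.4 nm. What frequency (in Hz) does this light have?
1.6995e+15 Hz

Using the wave equation: c = fλ

Solving for frequency:
f = c/λ = (3×10⁸ m/s) / (176.4×10⁻⁹ m)
f = 1.6995e+15 Hz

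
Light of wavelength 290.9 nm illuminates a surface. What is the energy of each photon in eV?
4.2621 eV

Using E = hf = hc/λ:

E = hc/λ = (6.626×10⁻³⁴ J·s)(3×10⁸ m/s) / (290.9×10⁻⁹ m)
E = 4.2621 eV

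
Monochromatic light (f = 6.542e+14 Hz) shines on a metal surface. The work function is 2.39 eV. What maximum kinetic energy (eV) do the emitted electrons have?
0.3156 eV

Using Einstein's photoelectric equation: KE_max = hf - φ

First, calculate the photon energy:
E_photon = hf = (6.626×10⁻³⁴ J·s)(6.542e+14 Hz)
E_photon = 2.7056 eV

Then, the maximum kinetic energy:
KE_max = E_photon - φ = 2.7056 eV - 2.39 eV = 0.3156 eV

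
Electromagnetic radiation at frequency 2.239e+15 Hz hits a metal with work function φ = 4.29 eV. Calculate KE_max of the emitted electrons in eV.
4.9698 eV

Using Einstein's photoelectric equation: KE_max = hf - φ

First, calculate the photon energy:
E_photon = hf = (6.626×10⁻³⁴ J·s)(2.239e+15 Hz)
E_photon = 9.2598 eV

Then, the maximum kinetic energy:
KE_max = E_photon - φ = 9.2598 eV - 4.29 eV = 4.9698 eV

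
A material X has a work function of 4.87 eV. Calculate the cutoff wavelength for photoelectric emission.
254.59 nm

The threshold wavelength is when the photon energy equals the work function:
hc/λ₀ = φ

Solving for λ₀:
λ₀ = hc/φ = (6.626×10⁻³⁴ J·s)(3×10⁸ m/s) / (4.87 eV × 1.602×10⁻¹⁹ J/eV)
λ₀ = 254.59 nm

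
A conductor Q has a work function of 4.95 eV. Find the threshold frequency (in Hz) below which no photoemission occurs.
1.1969e+15 Hz

The threshold frequency is when the photon energy equals the work function:
hf₀ = φ

Solving for f₀:
f₀ = φ/h = (4.95 eV × 1.602×10⁻¹⁹ J/eV) / (6.626×10⁻³⁴ J·s)
f₀ = 1.1969e+15 Hz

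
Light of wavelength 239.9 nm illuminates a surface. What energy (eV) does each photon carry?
5.1682 eV

Using E = hf = hc/λ:

E = hc/λ = (6.626×10⁻³⁴ J·s)(3×10⁸ m/s) / (239.9×10⁻⁹ m)
E = 5.1682 eV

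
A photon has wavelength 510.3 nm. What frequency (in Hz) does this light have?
5.8748e+14 Hz

Using the wave equation: c = fλ

Solving for frequency:
f = c/λ = (3×10⁸ m/s) / (510.3×10⁻⁹ m)
f = 5.8748e+14 Hz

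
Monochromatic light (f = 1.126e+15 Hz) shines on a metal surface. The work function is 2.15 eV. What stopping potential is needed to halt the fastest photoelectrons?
2.5068 V

The stopping potential V_s satisfies: eV_s = KE_max

First, find KE_max using Einstein's equation:
E_photon = hf = (6.626×10⁻³⁴ J·s)(1.126e+15 Hz) = 4.6568 eV
KE_max = E_photon - φ = 4.6568 - 2.15 = 2.5068 eV

Since eV_s = KE_max:
V_s = KE_max/e = 2.5068 V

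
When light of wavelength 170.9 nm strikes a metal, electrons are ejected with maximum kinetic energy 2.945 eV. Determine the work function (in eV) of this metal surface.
4.31 eV

From Einstein's photoelectric equation: KE_max = hf - φ = hc/λ - φ

Rearranging for φ:
φ = hc/λ - KE_max

Calculate photon energy:
E_photon = hc/λ = 7.2548 eV

Therefore:
φ = 7.2548 - 2.945 = 4.31 eV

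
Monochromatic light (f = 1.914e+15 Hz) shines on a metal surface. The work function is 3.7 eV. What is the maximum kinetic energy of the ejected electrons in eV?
4.2157 eV

Using Einstein's photoelectric equation: KE_max = hf - φ

First, calculate the photon energy:
E_photon = hf = (6.626×10⁻³⁴ J·s)(1.914e+15 Hz)
E_photon = 7.9157 eV

Then, the maximum kinetic energy:
KE_max = E_photon - φ = 7.9157 eV - 3.7 eV = 4.2157 eV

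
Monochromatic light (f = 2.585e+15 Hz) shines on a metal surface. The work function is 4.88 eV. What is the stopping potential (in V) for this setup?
5.8107 V

The stopping potential V_s satisfies: eV_s = KE_max

First, find KE_max using Einstein's equation:
E_photon = hf = (6.626×10⁻³⁴ J·s)(2.585e+15 Hz) = 10.6907 eV
KE_max = E_photon - φ = 10.6907 - 4.88 = 5.8107 eV

Since eV_s = KE_max:
V_s = KE_max/e = 5.8107 V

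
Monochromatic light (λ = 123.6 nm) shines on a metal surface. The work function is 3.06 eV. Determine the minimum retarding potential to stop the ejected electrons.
6.9711 V

The stopping potential V_s satisfies: eV_s = KE_max

First, find KE_max using Einstein's equation:
E_photon = hc/λ = 10.0311 eV
KE_max = E_photon - φ = 10.0311 - 3.06 = 6.9711 eV

Since eV_s = KE_max:
V_s = KE_max/e = 6.9711 V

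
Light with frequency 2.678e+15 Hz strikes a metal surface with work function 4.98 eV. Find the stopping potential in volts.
6.0953 V

The stopping potential V_s satisfies: eV_s = KE_max

First, find KE_max using Einstein's equation:
E_photon = hf = (6.626×10⁻³⁴ J·s)(2.678e+15 Hz) = 11.0753 eV
KE_max = E_photon - φ = 11.0753 - 4.98 = 6.0953 eV

Since eV_s = KE_max:
V_s = KE_max/e = 6.0953 V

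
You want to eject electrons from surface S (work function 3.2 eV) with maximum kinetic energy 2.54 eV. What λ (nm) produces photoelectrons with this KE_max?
216.00 nm

From Einstein's equation: KE_max = hc/λ - φ

Rearranging for λ:
hc/λ = KE_max + φ
λ = hc/(KE_max + φ)

Required photon energy:
E_photon = KE_max + φ = 2.54 + 3.2 = 5.74 eV

Required wavelength:
λ = hc/E_photon = (6.626×10⁻³⁴)(3×10⁸) / (5.74 × 1.602×10⁻¹⁹)
λ = 216.00 nm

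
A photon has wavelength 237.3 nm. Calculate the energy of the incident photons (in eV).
5.2248 eV

Using E = hf = hc/λ:

E = hc/λ = (6.626×10⁻³⁴ J·s)(3×10⁸ m/s) / (237.3×10⁻⁹ m)
E = 5.2248 eV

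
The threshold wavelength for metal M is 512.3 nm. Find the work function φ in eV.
2.42 eV

At the threshold wavelength, photon energy equals work function:
φ = hc/λ₀

Calculating:
φ = (6.626×10⁻³⁴ J·s)(3×10⁸ m/s) / (512.3×10⁻⁹ m)
φ = 2.42 eV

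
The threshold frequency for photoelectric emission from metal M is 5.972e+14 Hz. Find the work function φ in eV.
2.47 eV

At the threshold frequency, photon energy equals work function:
φ = hf₀

Calculating:
φ = (6.626×10⁻³⁴ J·s)(5.972e+14 Hz)
φ = 2.47 eV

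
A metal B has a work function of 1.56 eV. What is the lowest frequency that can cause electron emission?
3.7721e+14 Hz

The threshold frequency is when the photon energy equals the work function:
hf₀ = φ

Solving for f₀:
f₀ = φ/h = (1.56 eV × 1.602×10⁻¹⁹ J/eV) / (6.626×10⁻³⁴ J·s)
f₀ = 3.7721e+14 Hz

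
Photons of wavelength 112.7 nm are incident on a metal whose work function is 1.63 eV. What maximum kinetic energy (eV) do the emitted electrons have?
9.3713 eV

Using Einstein's photoelectric equation: KE_max = hf - φ = hc/λ - φ

First, calculate the photon energy:
E_photon = hc/λ = (6.626×10⁻³⁴ J·s)(3×10⁸ m/s) / (112.7×10⁻⁹ m)
E_photon = 11.0013 eV

Then, the maximum kinetic energy:
KE_max = E_photon - φ = 11.0013 eV - 1.63 eV = 9.3713 eV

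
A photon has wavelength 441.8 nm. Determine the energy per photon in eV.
2.8063 eV

Using E = hf = hc/λ:

E = hc/λ = (6.626×10⁻³⁴ J·s)(3×10⁸ m/s) / (441.8×10⁻⁹ m)
E = 2.8063 eV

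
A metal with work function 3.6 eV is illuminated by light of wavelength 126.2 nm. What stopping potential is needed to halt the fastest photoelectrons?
6.2244 V

The stopping potential V_s satisfies: eV_s = KE_max

First, find KE_max using Einstein's equation:
E_photon = hc/λ = 9.8244 eV
KE_max = E_photon - φ = 9.8244 - 3.6 = 6.2244 eV

Since eV_s = KE_max:
V_s = KE_max/e = 6.2244 V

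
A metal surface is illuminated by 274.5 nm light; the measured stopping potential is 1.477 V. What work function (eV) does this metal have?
3.04 eV

The stopping potential gives the maximum kinetic energy: KE_max = eV_s = 1.477 eV

From Einstein's photoelectric equation: KE_max = hc/λ - φ
Rearranging: φ = hc/λ - KE_max

Calculate photon energy:
E_photon = hc/λ = (6.626×10⁻³⁴ J·s)(3×10⁸ m/s) / (274.5×10⁻⁹ m) = 4.5167 eV

Therefore:
φ = 4.5167 - 1.477 = 3.04 eV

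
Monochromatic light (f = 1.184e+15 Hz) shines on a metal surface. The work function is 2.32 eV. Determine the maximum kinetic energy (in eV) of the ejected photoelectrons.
2.5766 eV

Using Einstein's photoelectric equation: KE_max = hf - φ

First, calculate the photon energy:
E_photon = hf = (6.626×10⁻³⁴ J·s)(1.184e+15 Hz)
E_photon = 4.8966 eV

Then, the maximum kinetic energy:
KE_max = E_photon - φ = 4.8966 eV - 2.32 eV = 2.5766 eV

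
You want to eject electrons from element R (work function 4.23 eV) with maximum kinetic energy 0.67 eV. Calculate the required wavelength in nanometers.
253.03 nm

From Einstein's equation: KE_max = hc/λ - φ

Rearranging for λ:
hc/λ = KE_max + φ
λ = hc/(KE_max + φ)

Required photon energy:
E_photon = KE_max + φ = 0.67 + 4.23 = 4.90 eV

Required wavelength:
λ = hc/E_photon = (6.626×10⁻³⁴)(3×10⁸) / (4.90 × 1.602×10⁻¹⁹)
λ = 253.03 nm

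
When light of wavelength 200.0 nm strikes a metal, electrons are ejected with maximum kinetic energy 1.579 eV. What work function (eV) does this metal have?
4.62 eV

From Einstein's photoelectric equation: KE_max = hf - φ = hc/λ - φ

Rearranging for φ:
φ = hc/λ - KE_max

Calculate photon energy:
E_photon = hc/λ = 6.1992 eV

Therefore:
φ = 6.1992 - 1.579 = 4.62 eV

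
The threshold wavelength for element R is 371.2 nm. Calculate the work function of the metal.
3.34 eV

At the threshold wavelength, photon energy equals work function:
φ = hc/λ₀

Calculating:
φ = (6.626×10⁻³⁴ J·s)(3×10⁸ m/s) / (371.2×10⁻⁹ m)
φ = 3.34 eV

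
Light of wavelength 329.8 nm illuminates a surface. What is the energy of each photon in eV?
3.7594 eV

Using E = hf = hc/λ:

E = hc/λ = (6.626×10⁻³⁴ J·s)(3×10⁸ m/s) / (329.8×10⁻⁹ m)
E = 3.7594 eV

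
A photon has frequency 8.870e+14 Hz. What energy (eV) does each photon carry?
3.6683 eV

Using E = hf:

E = hf = (6.626×10⁻³⁴ J·s)(8.870e+14 Hz)
E = 3.6683 eV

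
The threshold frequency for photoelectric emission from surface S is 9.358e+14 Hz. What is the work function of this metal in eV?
3.87 eV

At the threshold frequency, photon energy equals work function:
φ = hf₀

Calculating:
φ = (6.626×10⁻³⁴ J·s)(9.358e+14 Hz)
φ = 3.87 eV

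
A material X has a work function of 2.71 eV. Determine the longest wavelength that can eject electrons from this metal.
457.51 nm

The threshold wavelength is when the photon energy equals the work function:
hc/λ₀ = φ

Solving for λ₀:
λ₀ = hc/φ = (6.626×10⁻³⁴ J·s)(3×10⁸ m/s) / (2.71 eV × 1.602×10⁻¹⁹ J/eV)
λ₀ = 457.51 nm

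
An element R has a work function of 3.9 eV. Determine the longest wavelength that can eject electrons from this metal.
317.91 nm

The threshold wavelength is when the photon energy equals the work function:
hc/λ₀ = φ

Solving for λ₀:
λ₀ = hc/φ = (6.626×10⁻³⁴ J·s)(3×10⁸ m/s) / (3.9 eV × 1.602×10⁻¹⁹ J/eV)
λ₀ = 317.91 nm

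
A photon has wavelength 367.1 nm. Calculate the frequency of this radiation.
8.1665e+14 Hz

Using the wave equation: c = fλ

Solving for frequency:
f = c/λ = (3×10⁸ m/s) / (367.1×10⁻⁹ m)
f = 8.1665e+14 Hz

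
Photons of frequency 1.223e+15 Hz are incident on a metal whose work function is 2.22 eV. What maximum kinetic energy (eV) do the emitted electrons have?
2.8379 eV

Using Einstein's photoelectric equation: KE_max = hf - φ

First, calculate the photon energy:
E_photon = hf = (6.626×10⁻³⁴ J·s)(1.223e+15 Hz)
E_photon = 5.0579 eV

Then, the maximum kinetic energy:
KE_max = E_photon - φ = 5.0579 eV - 2.22 eV = 2.8379 eV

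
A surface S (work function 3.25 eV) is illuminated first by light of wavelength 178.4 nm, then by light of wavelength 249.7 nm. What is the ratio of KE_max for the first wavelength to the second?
2.1569

Using Einstein's equation: KE_max = hc/λ - φ

For λ₁ = 178.4 nm:
E₁ = hc/λ₁ = 6.9498 eV
KE₁ = E₁ - φ = 6.9498 - 3.25 = 3.6998 eV

For λ₂ = 249.7 nm:
E₂ = hc/λ₂ = 4.9653 eV
KE₂ = E₂ - φ = 4.9653 - 3.25 = 1.7153 eV

Ratio: KE₁/KE₂ = 3.6998/1.7153 = 2.1569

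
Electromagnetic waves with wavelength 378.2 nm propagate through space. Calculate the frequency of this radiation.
7.9268e+14 Hz

Using the wave equation: c = fλ

Solving for frequency:
f = c/λ = (3×10⁸ m/s) / (378.2×10⁻⁹ m)
f = 7.9268e+14 Hz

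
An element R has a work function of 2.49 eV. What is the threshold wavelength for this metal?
497.93 nm

The threshold wavelength is when the photon energy equals the work function:
hc/λ₀ = φ

Solving for λ₀:
λ₀ = hc/φ = (6.626×10⁻³⁴ J·s)(3×10⁸ m/s) / (2.49 eV × 1.602×10⁻¹⁹ J/eV)
λ₀ = 497.93 nm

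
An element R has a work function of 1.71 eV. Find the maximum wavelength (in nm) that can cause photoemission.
725.05 nm

The threshold wavelength is when the photon energy equals the work function:
hc/λ₀ = φ

Solving for λ₀:
λ₀ = hc/φ = (6.626×10⁻³⁴ J·s)(3×10⁸ m/s) / (1.71 eV × 1.602×10⁻¹⁹ J/eV)
λ₀ = 725.05 nm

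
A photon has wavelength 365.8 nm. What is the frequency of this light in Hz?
8.1955e+14 Hz

Using the wave equation: c = fλ

Solving for frequency:
f = c/λ = (3×10⁸ m/s) / (365.8×10⁻⁹ m)
f = 8.1955e+14 Hz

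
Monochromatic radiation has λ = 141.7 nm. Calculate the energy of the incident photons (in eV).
8.7498 eV

Using E = hf = hc/λ:

E = hc/λ = (6.626×10⁻³⁴ J·s)(3×10⁸ m/s) / (141.7×10⁻⁹ m)
E = 8.7498 eV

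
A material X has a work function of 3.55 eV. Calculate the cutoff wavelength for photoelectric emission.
349.25 nm

The threshold wavelength is when the photon energy equals the work function:
hc/λ₀ = φ

Solving for λ₀:
λ₀ = hc/φ = (6.626×10⁻³⁴ J·s)(3×10⁸ m/s) / (3.55 eV × 1.602×10⁻¹⁹ J/eV)
λ₀ = 349.25 nm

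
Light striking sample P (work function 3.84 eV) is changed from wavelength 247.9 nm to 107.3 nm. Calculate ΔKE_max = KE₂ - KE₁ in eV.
6.5535 eV

Using Einstein's equation: KE_max = hc/λ - φ

For λ₁ = 247.9 nm:
KE₁ = hc/λ₁ - φ = 5.0014 - 3.84 = 1.1614 eV

For λ₂ = 107.3 nm:
KE₂ = hc/λ₂ - φ = 11.5549 - 3.84 = 7.7149 eV

Change in KE:
ΔKE = KE₂ - KE₁ = 7.7149 - 1.1614 = 6.5535 eV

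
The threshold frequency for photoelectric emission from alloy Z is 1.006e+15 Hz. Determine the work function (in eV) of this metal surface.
4.16 eV

At the threshold frequency, photon energy equals work function:
φ = hf₀

Calculating:
φ = (6.626×10⁻³⁴ J·s)(1.006e+15 Hz)
φ = 4.16 eV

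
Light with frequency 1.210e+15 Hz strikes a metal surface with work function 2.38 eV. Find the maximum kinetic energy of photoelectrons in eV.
2.6242 eV

Using Einstein's photoelectric equation: KE_max = hf - φ

First, calculate the photon energy:
E_photon = hf = (6.626×10⁻³⁴ J·s)(1.210e+15 Hz)
E_photon = 5.0042 eV

Then, the maximum kinetic energy:
KE_max = E_photon - φ = 5.0042 eV - 2.38 eV = 2.6242 eV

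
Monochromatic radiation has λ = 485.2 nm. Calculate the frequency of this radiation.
6.1787e+14 Hz

Using the wave equation: c = fλ

Solving for frequency:
f = c/λ = (3×10⁸ m/s) / (485.2×10⁻⁹ m)
f = 6.1787e+14 Hz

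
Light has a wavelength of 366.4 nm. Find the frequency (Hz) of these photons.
8.1821e+14 Hz

Using the wave equation: c = fλ

Solving for frequency:
f = c/λ = (3×10⁸ m/s) / (366.4×10⁻⁹ m)
f = 8.1821e+14 Hz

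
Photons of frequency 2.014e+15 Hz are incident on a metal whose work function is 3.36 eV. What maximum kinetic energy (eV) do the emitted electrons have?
4.9692 eV

Using Einstein's photoelectric equation: KE_max = hf - φ

First, calculate the photon energy:
E_photon = hf = (6.626×10⁻³⁴ J·s)(2.014e+15 Hz)
E_photon = 8.3292 eV

Then, the maximum kinetic energy:
KE_max = E_photon - φ = 8.3292 eV - 3.36 eV = 4.9692 eV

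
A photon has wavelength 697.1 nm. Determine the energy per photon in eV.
1.7786 eV

Using E = hf = hc/λ:

E = hc/λ = (6.626×10⁻³⁴ J·s)(3×10⁸ m/s) / (697.1×10⁻⁹ m)
E = 1.7786 eV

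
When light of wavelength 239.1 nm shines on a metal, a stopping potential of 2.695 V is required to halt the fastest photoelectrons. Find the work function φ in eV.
2.49 eV

The stopping potential gives the maximum kinetic energy: KE_max = eV_s = 2.695 eV

From Einstein's photoelectric equation: KE_max = hc/λ - φ
Rearranging: φ = hc/λ - KE_max

Calculate photon energy:
E_photon = hc/λ = (6.626×10⁻³⁴ J·s)(3×10⁸ m/s) / (239.1×10⁻⁹ m) = 5.1855 eV

Therefore:
φ = 5.1855 - 2.695 = 2.49 eV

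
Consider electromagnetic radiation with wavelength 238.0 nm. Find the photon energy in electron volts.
5.2094 eV

Using E = hf = hc/λ:

E = hc/λ = (6.626×10⁻³⁴ J·s)(3×10⁸ m/s) / (238.0×10⁻⁹ m)
E = 5.2094 eV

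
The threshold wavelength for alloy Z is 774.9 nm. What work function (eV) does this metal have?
1.60 eV

At the threshold wavelength, photon energy equals work function:
φ = hc/λ₀

Calculating:
φ = (6.626×10⁻³⁴ J·s)(3×10⁸ m/s) / (774.9×10⁻⁹ m)
φ = 1.60 eV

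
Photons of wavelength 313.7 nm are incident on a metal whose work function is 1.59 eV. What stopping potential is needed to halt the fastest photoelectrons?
2.3623 V

The stopping potential V_s satisfies: eV_s = KE_max

First, find KE_max using Einstein's equation:
E_photon = hc/λ = 3.9523 eV
KE_max = E_photon - φ = 3.9523 - 1.59 = 2.3623 eV

Since eV_s = KE_max:
V_s = KE_max/e = 2.3623 V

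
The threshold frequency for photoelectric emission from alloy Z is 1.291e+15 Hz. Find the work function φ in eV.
5.34 eV

At the threshold frequency, photon energy equals work function:
φ = hf₀

Calculating:
φ = (6.626×10⁻³⁴ J·s)(1.291e+15 Hz)
φ = 5.34 eV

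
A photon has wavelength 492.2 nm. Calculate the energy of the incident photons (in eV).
2.5190 eV

Using E = hf = hc/λ:

E = hc/λ = (6.626×10⁻³⁴ J·s)(3×10⁸ m/s) / (492.2×10⁻⁹ m)
E = 2.5190 eV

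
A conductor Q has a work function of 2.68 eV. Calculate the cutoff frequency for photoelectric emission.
6.4802e+14 Hz

The threshold frequency is when the photon energy equals the work function:
hf₀ = φ

Solving for f₀:
f₀ = φ/h = (2.68 eV × 1.602×10⁻¹⁹ J/eV) / (6.626×10⁻³⁴ J·s)
f₀ = 6.4802e+14 Hz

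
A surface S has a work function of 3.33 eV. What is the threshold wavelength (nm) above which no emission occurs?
372.32 nm

The threshold wavelength is when the photon energy equals the work function:
hc/λ₀ = φ

Solving for λ₀:
λ₀ = hc/φ = (6.626×10⁻³⁴ J·s)(3×10⁸ m/s) / (3.33 eV × 1.602×10⁻¹⁹ J/eV)
λ₀ = 372.32 nm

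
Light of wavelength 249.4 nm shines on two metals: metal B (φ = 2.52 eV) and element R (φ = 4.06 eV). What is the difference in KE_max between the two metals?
1.5400 eV

Using KE_max = hc/λ - φ for each metal:

Photon energy: E = hc/λ = 4.9713 eV

For metal B (φ₁ = 2.52 eV):
KE₁ = E - φ₁ = 4.9713 - 2.52 = 2.4513 eV

For element R (φ₂ = 4.06 eV):
KE₂ = E - φ₂ = 4.9713 - 4.06 = 0.9113 eV

Difference:
ΔKE = KE₁ - KE₂ = 2.4513 - 0.9113 = 1.5400 eV

Note: The difference equals the difference in work functions: 4.06 - 2.52 = 1.54 eV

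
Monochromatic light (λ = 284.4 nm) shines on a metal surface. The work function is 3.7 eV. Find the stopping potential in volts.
0.6595 V

The stopping potential V_s satisfies: eV_s = KE_max

First, find KE_max using Einstein's equation:
E_photon = hc/λ = 4.3595 eV
KE_max = E_photon - φ = 4.3595 - 3.7 = 0.6595 eV

Since eV_s = KE_max:
V_s = KE_max/e = 0.6595 V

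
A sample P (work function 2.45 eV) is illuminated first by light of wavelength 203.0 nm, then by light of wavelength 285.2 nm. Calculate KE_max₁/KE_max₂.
1.9278

Using Einstein's equation: KE_max = hc/λ - φ

For λ₁ = 203.0 nm:
E₁ = hc/λ₁ = 6.1076 eV
KE₁ = E₁ - φ = 6.1076 - 2.45 = 3.6576 eV

For λ₂ = 285.2 nm:
E₂ = hc/λ₂ = 4.3473 eV
KE₂ = E₂ - φ = 4.3473 - 2.45 = 1.8973 eV

Ratio: KE₁/KE₂ = 3.6576/1.8973 = 1.9278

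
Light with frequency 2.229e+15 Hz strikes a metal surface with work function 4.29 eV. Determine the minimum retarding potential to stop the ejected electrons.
4.9284 V

The stopping potential V_s satisfies: eV_s = KE_max

First, find KE_max using Einstein's equation:
E_photon = hf = (6.626×10⁻³⁴ J·s)(2.229e+15 Hz) = 9.2184 eV
KE_max = E_photon - φ = 9.2184 - 4.29 = 4.9284 eV

Since eV_s = KE_max:
V_s = KE_max/e = 4.9284 V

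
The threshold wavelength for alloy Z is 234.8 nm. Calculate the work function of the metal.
5.28 eV

At the threshold wavelength, photon energy equals work function:
φ = hc/λ₀

Calculating:
φ = (6.626×10⁻³⁴ J·s)(3×10⁸ m/s) / (234.8×10⁻⁹ m)
φ = 5.28 eV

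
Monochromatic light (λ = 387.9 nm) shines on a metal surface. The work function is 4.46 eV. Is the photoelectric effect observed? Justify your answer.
No

For photoemission, the photon energy must exceed the work function.

Photon energy: E = hc/λ = 3.1963 eV
Work function: φ = 4.46 eV

Since E_photon (3.1963 eV) < φ (4.46 eV), photoemission will NOT occur.
The threshold wavelength is λ₀ = hc/φ = 278.0 nm.
Since 387.9 nm > 278.0 nm, the photons lack sufficient energy.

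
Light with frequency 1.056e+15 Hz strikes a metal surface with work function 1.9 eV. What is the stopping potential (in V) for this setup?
2.4673 V

The stopping potential V_s satisfies: eV_s = KE_max

First, find KE_max using Einstein's equation:
E_photon = hf = (6.626×10⁻³⁴ J·s)(1.056e+15 Hz) = 4.3673 eV
KE_max = E_photon - φ = 4.3673 - 1.9 = 2.4673 eV

Since eV_s = KE_max:
V_s = KE_max/e = 2.4673 V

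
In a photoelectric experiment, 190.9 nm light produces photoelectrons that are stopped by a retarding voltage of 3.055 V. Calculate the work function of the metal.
3.44 eV

The stopping potential gives the maximum kinetic energy: KE_max = eV_s = 3.055 eV

From Einstein's photoelectric equation: KE_max = hc/λ - φ
Rearranging: φ = hc/λ - KE_max

Calculate photon energy:
E_photon = hc/λ = (6.626×10⁻³⁴ J·s)(3×10⁸ m/s) / (190.9×10⁻⁹ m) = 6.4947 eV

Therefore:
φ = 6.4947 - 3.055 = 3.44 eV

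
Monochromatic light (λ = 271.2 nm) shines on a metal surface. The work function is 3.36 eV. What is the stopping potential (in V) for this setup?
1.2117 V

The stopping potential V_s satisfies: eV_s = KE_max

First, find KE_max using Einstein's equation:
E_photon = hc/λ = 4.5717 eV
KE_max = E_photon - φ = 4.5717 - 3.36 = 1.2117 eV

Since eV_s = KE_max:
V_s = KE_max/e = 1.2117 V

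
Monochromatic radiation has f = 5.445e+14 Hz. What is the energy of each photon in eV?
2.2519 eV

Using E = hf:

E = hf = (6.626×10⁻³⁴ J·s)(5.445e+14 Hz)
E = 2.2519 eV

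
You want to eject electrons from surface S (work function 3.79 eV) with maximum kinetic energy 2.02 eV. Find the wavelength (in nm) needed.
213.40 nm

From Einstein's equation: KE_max = hc/λ - φ

Rearranging for λ:
hc/λ = KE_max + φ
λ = hc/(KE_max + φ)

Required photon energy:
E_photon = KE_max + φ = 2.02 + 3.79 = 5.81 eV

Required wavelength:
λ = hc/E_photon = (6.626×10⁻³⁴)(3×10⁸) / (5.81 × 1.602×10⁻¹⁹)
λ = 213.40 nm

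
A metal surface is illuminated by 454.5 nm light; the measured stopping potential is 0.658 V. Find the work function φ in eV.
2.07 eV

The stopping potential gives the maximum kinetic energy: KE_max = eV_s = 0.658 eV

From Einstein's photoelectric equation: KE_max = hc/λ - φ
Rearranging: φ = hc/λ - KE_max

Calculate photon energy:
E_photon = hc/λ = (6.626×10⁻³⁴ J·s)(3×10⁸ m/s) / (454.5×10⁻⁹ m) = 2.7279 eV

Therefore:
φ = 2.7279 - 0.658 = 2.07 eV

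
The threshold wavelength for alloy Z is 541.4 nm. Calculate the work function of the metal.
2.29 eV

At the threshold wavelength, photon energy equals work function:
φ = hc/λ₀

Calculating:
φ = (6.626×10⁻³⁴ J·s)(3×10⁸ m/s) / (541.4×10⁻⁹ m)
φ = 2.29 eV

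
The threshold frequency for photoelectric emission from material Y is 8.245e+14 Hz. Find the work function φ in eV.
3.41 eV

At the threshold frequency, photon energy equals work function:
φ = hf₀

Calculating:
φ = (6.626×10⁻³⁴ J·s)(8.245e+14 Hz)
φ = 3.41 eV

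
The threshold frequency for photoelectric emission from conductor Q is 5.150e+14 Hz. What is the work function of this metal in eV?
2.13 eV

At the threshold frequency, photon energy equals work function:
φ = hf₀

Calculating:
φ = (6.626×10⁻³⁴ J·s)(5.150e+14 Hz)
φ = 2.13 eV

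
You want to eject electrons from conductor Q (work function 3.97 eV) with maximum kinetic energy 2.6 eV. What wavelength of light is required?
188.71 nm

From Einstein's equation: KE_max = hc/λ - φ

Rearranging for λ:
hc/λ = KE_max + φ
λ = hc/(KE_max + φ)

Required photon energy:
E_photon = KE_max + φ = 2.6 + 3.97 = 6.57 eV

Required wavelength:
λ = hc/E_photon = (6.626×10⁻³⁴)(3×10⁸) / (6.57 × 1.602×10⁻¹⁹)
λ = 188.71 nm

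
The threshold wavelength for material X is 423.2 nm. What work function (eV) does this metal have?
2.93 eV

At the threshold wavelength, photon energy equals work function:
φ = hc/λ₀

Calculating:
φ = (6.626×10⁻³⁴ J·s)(3×10⁸ m/s) / (423.2×10⁻⁹ m)
φ = 2.93 eV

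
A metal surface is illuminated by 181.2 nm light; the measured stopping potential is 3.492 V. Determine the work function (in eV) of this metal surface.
3.35 eV

The stopping potential gives the maximum kinetic energy: KE_max = eV_s = 3.492 eV

From Einstein's photoelectric equation: KE_max = hc/λ - φ
Rearranging: φ = hc/λ - KE_max

Calculate photon energy:
E_photon = hc/λ = (6.626×10⁻³⁴ J·s)(3×10⁸ m/s) / (181.2×10⁻⁹ m) = 6.8424 eV

Therefore:
φ = 6.8424 - 3.492 = 3.35 eV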